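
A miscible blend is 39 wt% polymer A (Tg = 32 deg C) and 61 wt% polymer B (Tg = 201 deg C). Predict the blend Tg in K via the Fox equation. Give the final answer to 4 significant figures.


1/Tg = w1/Tg1 + w2/Tg2 (in Kelvin)
Tg1 = 305.15 K, Tg2 = 474.15 K
1/Tg = 0.39/305.15 + 0.61/474.15
Tg = 389.9 K


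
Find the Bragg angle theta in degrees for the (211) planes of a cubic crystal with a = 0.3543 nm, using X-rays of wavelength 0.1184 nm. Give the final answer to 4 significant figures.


d = a / sqrt(h^2+k^2+l^2)
d = 0.3543 / sqrt(6) = 0.144642 nm
lambda = 2*d*sin(theta)  =>  sin(theta) = lambda / (2*d)
sin(theta) = 0.1184 / (2 * 0.144642) = 0.409285
theta = 24.16 deg


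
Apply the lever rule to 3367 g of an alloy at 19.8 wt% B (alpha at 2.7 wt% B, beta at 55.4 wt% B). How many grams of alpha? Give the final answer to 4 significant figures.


f_alpha = (C_beta - C0) / (C_beta - C_alpha)
f_alpha = (55.4 - 19.8) / (55.4 - 2.7) = 0.675522
m_alpha = f_alpha * m_total = 0.675522 * 3367 = 2274 g


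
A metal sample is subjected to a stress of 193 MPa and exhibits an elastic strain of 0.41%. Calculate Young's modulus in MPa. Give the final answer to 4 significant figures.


E = sigma / epsilon
epsilon = 0.41% = 4.1e-03
E = 193 / 4.1e-03
E = 47070 MPa


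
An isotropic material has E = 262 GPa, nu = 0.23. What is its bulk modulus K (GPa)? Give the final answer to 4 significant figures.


K = E / (3*(1-2*nu))
K = 262 / (3*(1-2*0.23))
K = 161.7 GPa


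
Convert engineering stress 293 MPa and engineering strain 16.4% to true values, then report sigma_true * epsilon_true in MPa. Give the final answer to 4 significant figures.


sigma_true = sigma_eng * (1 + epsilon_eng)
sigma_true = 293 * (1 + 0.164) = 341.052 MPa
epsilon_true = ln(1 + epsilon_eng)
epsilon_true = ln(1 + 0.164) = 0.151862
sigma_true * epsilon_true = 341.052 * 0.151862 = 51.79 MPa


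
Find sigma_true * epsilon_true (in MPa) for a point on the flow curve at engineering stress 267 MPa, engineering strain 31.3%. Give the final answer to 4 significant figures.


sigma_true = sigma_eng * (1 + epsilon_eng)
sigma_true = 267 * (1 + 0.313) = 350.571 MPa
epsilon_true = ln(1 + epsilon_eng)
epsilon_true = ln(1 + 0.313) = 0.272315
sigma_true * epsilon_true = 350.571 * 0.272315 = 95.47 MPa


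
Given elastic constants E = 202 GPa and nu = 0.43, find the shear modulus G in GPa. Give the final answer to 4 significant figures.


G = E / (2*(1+nu))
G = 202 / (2*(1+0.43))
G = 70.63 GPa


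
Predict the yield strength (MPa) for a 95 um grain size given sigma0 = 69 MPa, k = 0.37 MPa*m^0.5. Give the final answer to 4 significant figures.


sigma_y = sigma0 + k / sqrt(d)
d = 95 um = 9.5e-05 m
sigma_y = 69 + 0.37 / sqrt(9.5e-05)
sigma_y = 107 MPa


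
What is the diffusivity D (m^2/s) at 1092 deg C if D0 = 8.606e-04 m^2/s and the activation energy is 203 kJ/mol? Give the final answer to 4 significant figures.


D = D0 * exp(-Qd / (R*T))
T = 1365.15 K
D = 8.606e-04 * exp(-203e3 / (8.314 * 1365.15))
D = 1.469e-11 m^2/s


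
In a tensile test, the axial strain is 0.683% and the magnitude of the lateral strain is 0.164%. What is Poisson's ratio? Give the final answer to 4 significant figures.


nu = -epsilon_lat / epsilon_axial
Lateral strain is contraction (negative), so using magnitudes:
nu = 0.164 / 0.683
nu = 0.2401


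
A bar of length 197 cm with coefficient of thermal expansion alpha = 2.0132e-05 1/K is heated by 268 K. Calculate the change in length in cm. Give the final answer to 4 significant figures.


dL = L0 * alpha * dT
dL = 197 * 2.0132e-05 * 268
dL = 1.063 cm


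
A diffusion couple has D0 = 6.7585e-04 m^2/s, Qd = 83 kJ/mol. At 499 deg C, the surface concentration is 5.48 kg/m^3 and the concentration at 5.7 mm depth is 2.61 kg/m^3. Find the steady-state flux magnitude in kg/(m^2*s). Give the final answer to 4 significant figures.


Step 1: D = D0 * exp(-Qd/(R*T))
T = 499 + 273.15 = 772.15 K
D = 6.7585e-04 * exp(-83e3 / (8.314 * 772.15)) = 1.63998e-09 m^2/s
Step 2: J = D * (C1 - C2) / dx
J = 1.63998e-09 * (5.48 - 2.61) / 5.7e-03
J = 8.257e-07 kg/(m^2*s)


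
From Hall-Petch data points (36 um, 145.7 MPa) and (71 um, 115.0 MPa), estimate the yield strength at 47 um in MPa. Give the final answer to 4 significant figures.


sigma_y = sigma0 + k / sqrt(d)
1/sqrt(d1) = 1/sqrt(3.6e-05) = 166.667;  1/sqrt(d2) = 118.678
k = (sigma1 - sigma2) / (1/sqrt(d1) - 1/sqrt(d2)) = (145.7 - 115.0) / (166.667 - 118.678) = 0.639737 MPa*m^0.5
sigma0 = sigma1 - k/sqrt(d1) = 145.7 - 0.639737*166.667 = 39.0772 MPa
sigma_y(d3) = 39.0772 + 0.639737 / sqrt(4.7e-05) = 132.4 MPa


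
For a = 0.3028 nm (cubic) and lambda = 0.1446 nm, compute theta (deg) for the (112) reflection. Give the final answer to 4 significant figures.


d = a / sqrt(h^2+k^2+l^2)
d = 0.3028 / sqrt(6) = 0.123618 nm
lambda = 2*d*sin(theta)  =>  sin(theta) = lambda / (2*d)
sin(theta) = 0.1446 / (2 * 0.123618) = 0.584868
theta = 35.79 deg


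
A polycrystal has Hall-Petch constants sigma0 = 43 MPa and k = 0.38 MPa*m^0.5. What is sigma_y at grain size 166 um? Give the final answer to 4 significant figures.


sigma_y = sigma0 + k / sqrt(d)
d = 166 um = 1.66e-04 m
sigma_y = 43 + 0.38 / sqrt(1.66e-04)
sigma_y = 72.49 MPa


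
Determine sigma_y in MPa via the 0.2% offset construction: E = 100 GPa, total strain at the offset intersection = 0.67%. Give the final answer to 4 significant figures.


Offset strain = 0.002
Elastic strain at yield = total_strain - offset = 6.7e-03 - 0.002 = 4.7e-03
sigma_y = E * elastic_strain = 100000 * 4.7e-03
sigma_y = 470 MPa


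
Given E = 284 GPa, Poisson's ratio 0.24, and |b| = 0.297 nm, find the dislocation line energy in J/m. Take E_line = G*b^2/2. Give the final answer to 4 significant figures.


Step 1: G = E / (2*(1+nu))
G = 284 / (2*(1+0.24)) = 114.516 GPa = 1.14516e+11 Pa
Step 2: E_line = G*b^2/2
b = 0.297 nm = 2.97e-10 m
E_line = 0.5 * 1.14516e+11 * (2.97e-10)^2 = 5.051e-09 J/m


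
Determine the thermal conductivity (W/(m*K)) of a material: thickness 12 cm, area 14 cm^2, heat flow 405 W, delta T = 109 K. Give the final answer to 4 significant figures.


k = Q*L / (A*dT)
L = 0.12 m, A = 1.4e-03 m^2
k = 405 * 0.12 / (1.4e-03 * 109)
k = 318.5 W/(m*K)


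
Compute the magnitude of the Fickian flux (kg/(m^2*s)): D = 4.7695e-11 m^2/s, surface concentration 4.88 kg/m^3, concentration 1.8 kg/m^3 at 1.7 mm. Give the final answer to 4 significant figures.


J = -D * (dC/dx) = D * (C1 - C2) / dx
J = 4.7695e-11 * (4.88 - 1.8) / 1.7e-03
J = 8.641e-08 kg/(m^2*s)


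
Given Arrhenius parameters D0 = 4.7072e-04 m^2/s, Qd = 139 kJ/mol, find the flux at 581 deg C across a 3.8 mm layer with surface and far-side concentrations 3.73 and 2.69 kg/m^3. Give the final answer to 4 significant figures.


Step 1: D = D0 * exp(-Qd/(R*T))
T = 581 + 273.15 = 854.15 K
D = 4.7072e-04 * exp(-139e3 / (8.314 * 854.15)) = 1.48613e-12 m^2/s
Step 2: J = D * (C1 - C2) / dx
J = 1.48613e-12 * (3.73 - 2.69) / 3.8e-03
J = 4.067e-10 kg/(m^2*s)


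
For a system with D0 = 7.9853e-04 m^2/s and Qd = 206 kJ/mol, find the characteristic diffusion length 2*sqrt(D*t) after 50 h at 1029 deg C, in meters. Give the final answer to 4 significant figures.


Step 1: D = D0 * exp(-Qd/(R*T))
T = 1302.15 K
D = 7.9853e-04 * exp(-206e3 / (8.314 * 1302.15)) = 4.34989e-12 m^2/s
Step 2: L = 2*sqrt(D*t)
t = 50 h = 180000 s
L = 2*sqrt(4.34989e-12 * 180000) = 1.77e-03 m


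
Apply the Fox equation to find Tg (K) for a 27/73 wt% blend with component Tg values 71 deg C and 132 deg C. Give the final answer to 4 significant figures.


1/Tg = w1/Tg1 + w2/Tg2 (in Kelvin)
Tg1 = 344.15 K, Tg2 = 405.15 K
1/Tg = 0.27/344.15 + 0.73/405.15
Tg = 386.6 K


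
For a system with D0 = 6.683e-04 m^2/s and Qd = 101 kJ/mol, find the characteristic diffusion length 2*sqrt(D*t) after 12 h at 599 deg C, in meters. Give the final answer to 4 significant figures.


Step 1: D = D0 * exp(-Qd/(R*T))
T = 872.15 K
D = 6.683e-04 * exp(-101e3 / (8.314 * 872.15)) = 5.96596e-10 m^2/s
Step 2: L = 2*sqrt(D*t)
t = 12 h = 43200 s
L = 2*sqrt(5.96596e-10 * 43200) = 0.01015 m


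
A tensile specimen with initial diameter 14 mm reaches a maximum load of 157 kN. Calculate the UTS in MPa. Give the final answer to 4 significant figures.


A0 = pi*(d/2)^2 = pi*(14/2)^2 = 153.938 mm^2
UTS = F_max / A0 = 157*1000 / 153.938
UTS = 1020 MPa


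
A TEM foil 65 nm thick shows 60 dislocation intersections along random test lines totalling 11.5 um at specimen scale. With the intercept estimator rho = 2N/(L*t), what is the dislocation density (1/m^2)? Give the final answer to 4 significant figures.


rho = 2N / (L * t)
L = 11.5 um = 1.15e-05 m, t = 65 nm = 6.5e-08 m
rho = 2 * 60 / (1.15e-05 * 6.5e-08)
rho = 1.605e+14 1/m^2


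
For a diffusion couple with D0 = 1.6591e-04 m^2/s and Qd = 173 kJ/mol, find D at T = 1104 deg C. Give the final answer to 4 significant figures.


D = D0 * exp(-Qd / (R*T))
T = 1377.15 K
D = 1.6591e-04 * exp(-173e3 / (8.314 * 1377.15))
D = 4.548e-11 m^2/s


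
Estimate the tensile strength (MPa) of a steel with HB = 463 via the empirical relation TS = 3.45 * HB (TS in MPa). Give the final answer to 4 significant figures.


TS (MPa) = 3.45 * HB
TS = 3.45 * 463
TS = 1597 MPa


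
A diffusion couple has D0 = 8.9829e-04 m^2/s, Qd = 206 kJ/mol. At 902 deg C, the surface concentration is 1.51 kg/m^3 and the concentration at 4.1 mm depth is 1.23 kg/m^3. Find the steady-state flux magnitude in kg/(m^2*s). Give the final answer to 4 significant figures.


Step 1: D = D0 * exp(-Qd/(R*T))
T = 902 + 273.15 = 1175.15 K
D = 8.9829e-04 * exp(-206e3 / (8.314 * 1175.15)) = 6.25925e-13 m^2/s
Step 2: J = D * (C1 - C2) / dx
J = 6.25925e-13 * (1.51 - 1.23) / 4.1e-03
J = 4.275e-11 kg/(m^2*s)


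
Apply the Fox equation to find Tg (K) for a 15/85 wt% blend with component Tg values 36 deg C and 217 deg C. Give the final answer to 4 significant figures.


1/Tg = w1/Tg1 + w2/Tg2 (in Kelvin)
Tg1 = 309.15 K, Tg2 = 490.15 K
1/Tg = 0.15/309.15 + 0.85/490.15
Tg = 450.6 K


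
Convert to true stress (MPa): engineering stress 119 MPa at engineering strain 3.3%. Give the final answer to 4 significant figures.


sigma_true = sigma_eng * (1 + epsilon_eng)
sigma_true = 119 * (1 + 0.033)
sigma_true = 122.9 MPa


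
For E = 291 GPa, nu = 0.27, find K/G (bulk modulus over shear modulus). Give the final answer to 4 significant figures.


G = E / (2*(1+nu))
G = 291 / (2*(1+0.27)) = 114.567 GPa
K = E / (3*(1-2*nu))
K = 291 / (3*(1-2*0.27)) = 210.87 GPa
K/G = 210.87 / 114.567 = 1.841


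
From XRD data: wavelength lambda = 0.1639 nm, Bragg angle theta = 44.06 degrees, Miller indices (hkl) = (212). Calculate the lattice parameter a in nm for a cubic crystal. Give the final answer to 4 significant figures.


d = lambda / (2*sin(theta))
d = 0.1639 / (2*sin(44.06 deg))
d = 0.117844 nm
a = d * sqrt(h^2+k^2+l^2) = 0.117844 * sqrt(9)
a = 0.3535 nm


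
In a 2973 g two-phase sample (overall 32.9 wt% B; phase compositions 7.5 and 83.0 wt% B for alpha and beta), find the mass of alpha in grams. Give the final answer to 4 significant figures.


f_alpha = (C_beta - C0) / (C_beta - C_alpha)
f_alpha = (83.0 - 32.9) / (83.0 - 7.5) = 0.663576
m_alpha = f_alpha * m_total = 0.663576 * 2973 = 1973 g


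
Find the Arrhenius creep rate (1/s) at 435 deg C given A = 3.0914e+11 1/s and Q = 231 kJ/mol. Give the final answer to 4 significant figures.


rate = A * exp(-Q / (R*T))
T = 435 + 273.15 = 708.15 K
rate = 3.0914e+11 * exp(-231e3 / (8.314 * 708.15))
rate = 2.822e-06 1/s


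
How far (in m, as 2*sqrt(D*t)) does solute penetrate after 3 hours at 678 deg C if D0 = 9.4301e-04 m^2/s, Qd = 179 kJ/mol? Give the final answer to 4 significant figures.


Step 1: D = D0 * exp(-Qd/(R*T))
T = 951.15 K
D = 9.4301e-04 * exp(-179e3 / (8.314 * 951.15)) = 1.39301e-13 m^2/s
Step 2: L = 2*sqrt(D*t)
t = 3 h = 10800 s
L = 2*sqrt(1.39301e-13 * 10800) = 7.757e-05 m


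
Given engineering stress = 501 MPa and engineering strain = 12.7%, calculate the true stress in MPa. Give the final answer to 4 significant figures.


sigma_true = sigma_eng * (1 + epsilon_eng)
sigma_true = 501 * (1 + 0.127)
sigma_true = 564.6 MPa


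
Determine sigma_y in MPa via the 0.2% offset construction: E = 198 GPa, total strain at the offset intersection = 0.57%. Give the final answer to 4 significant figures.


Offset strain = 0.002
Elastic strain at yield = total_strain - offset = 5.7e-03 - 0.002 = 3.7e-03
sigma_y = E * elastic_strain = 198000 * 3.7e-03
sigma_y = 732.6 MPa


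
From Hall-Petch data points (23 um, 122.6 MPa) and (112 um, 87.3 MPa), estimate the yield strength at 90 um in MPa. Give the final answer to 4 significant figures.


sigma_y = sigma0 + k / sqrt(d)
1/sqrt(d1) = 1/sqrt(2.3e-05) = 208.514;  1/sqrt(d2) = 94.4911
k = (sigma1 - sigma2) / (1/sqrt(d1) - 1/sqrt(d2)) = (122.6 - 87.3) / (208.514 - 94.4911) = 0.309586 MPa*m^0.5
sigma0 = sigma1 - k/sqrt(d1) = 122.6 - 0.309586*208.514 = 58.0469 MPa
sigma_y(d3) = 58.0469 + 0.309586 / sqrt(9e-05) = 90.68 MPa


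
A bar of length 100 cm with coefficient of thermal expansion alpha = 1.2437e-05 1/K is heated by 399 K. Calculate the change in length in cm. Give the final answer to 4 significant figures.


dL = L0 * alpha * dT
dL = 100 * 1.2437e-05 * 399
dL = 0.4962 cm


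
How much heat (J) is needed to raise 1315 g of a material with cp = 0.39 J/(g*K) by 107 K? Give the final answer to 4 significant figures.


Q = m * cp * dT
Q = 1315 * 0.39 * 107
Q = 54870 J


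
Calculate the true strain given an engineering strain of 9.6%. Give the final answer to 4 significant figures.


epsilon_true = ln(1 + epsilon_eng)
epsilon_true = ln(1 + 0.096)
epsilon_true = 0.09167


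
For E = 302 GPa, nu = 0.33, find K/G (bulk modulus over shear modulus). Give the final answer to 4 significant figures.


G = E / (2*(1+nu))
G = 302 / (2*(1+0.33)) = 113.534 GPa
K = E / (3*(1-2*nu))
K = 302 / (3*(1-2*0.33)) = 296.078 GPa
K/G = 296.078 / 113.534 = 2.608


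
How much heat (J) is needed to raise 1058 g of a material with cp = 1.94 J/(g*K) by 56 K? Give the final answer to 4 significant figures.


Q = m * cp * dT
Q = 1058 * 1.94 * 56
Q = 114900 J


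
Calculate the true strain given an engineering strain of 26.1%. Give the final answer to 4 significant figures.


epsilon_true = ln(1 + epsilon_eng)
epsilon_true = ln(1 + 0.261)
epsilon_true = 0.2319


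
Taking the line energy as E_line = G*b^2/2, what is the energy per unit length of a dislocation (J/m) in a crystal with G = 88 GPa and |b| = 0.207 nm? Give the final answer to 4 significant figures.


E = G*b^2/2
b = 0.207 nm = 2.07e-10 m
G = 88 GPa = 8.8e+10 Pa
E = 0.5 * 8.8e+10 * (2.07e-10)^2
E = 1.885e-09 J/m


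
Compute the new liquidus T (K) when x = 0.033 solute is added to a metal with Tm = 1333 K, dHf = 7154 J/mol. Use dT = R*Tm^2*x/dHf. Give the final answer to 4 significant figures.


dT = R*Tm^2*x / dHf
dT = 8.314 * 1333^2 * 0.033 / 7154
dT = 68.1452 K
T_new = 1333 - 68.1452 = 1265 K


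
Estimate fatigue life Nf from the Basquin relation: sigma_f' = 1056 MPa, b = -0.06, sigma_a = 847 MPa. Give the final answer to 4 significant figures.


sigma_a = sigma_f' * (2*Nf)^b
2*Nf = (sigma_a / sigma_f')^(1/b)
2*Nf = (847 / 1056)^(1/-0.06)
2*Nf = 39.4768
Nf = 19.74 cycles


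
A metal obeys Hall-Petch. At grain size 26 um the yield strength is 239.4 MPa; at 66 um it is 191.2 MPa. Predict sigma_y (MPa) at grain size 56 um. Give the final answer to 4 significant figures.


sigma_y = sigma0 + k / sqrt(d)
1/sqrt(d1) = 1/sqrt(2.6e-05) = 196.116;  1/sqrt(d2) = 123.091
k = (sigma1 - sigma2) / (1/sqrt(d1) - 1/sqrt(d2)) = (239.4 - 191.2) / (196.116 - 123.091) = 0.660051 MPa*m^0.5
sigma0 = sigma1 - k/sqrt(d1) = 239.4 - 0.660051*196.116 = 109.953 MPa
sigma_y(d3) = 109.953 + 0.660051 / sqrt(5.6e-05) = 198.2 MPa


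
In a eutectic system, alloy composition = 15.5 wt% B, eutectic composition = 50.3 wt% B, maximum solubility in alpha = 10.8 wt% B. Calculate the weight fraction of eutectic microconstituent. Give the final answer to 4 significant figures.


f_primary = (C_e - C0) / (C_e - C_alpha_max)
f_primary = (50.3 - 15.5) / (50.3 - 10.8)
f_primary = 0.881013
f_eutectic = 1 - 0.881013 = 0.119


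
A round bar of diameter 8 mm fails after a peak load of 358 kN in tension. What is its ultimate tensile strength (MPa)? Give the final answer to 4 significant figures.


A0 = pi*(d/2)^2 = pi*(8/2)^2 = 50.2655 mm^2
UTS = F_max / A0 = 358*1000 / 50.2655
UTS = 7122 MPa


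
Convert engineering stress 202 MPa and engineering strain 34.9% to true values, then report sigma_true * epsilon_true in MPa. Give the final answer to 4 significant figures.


sigma_true = sigma_eng * (1 + epsilon_eng)
sigma_true = 202 * (1 + 0.349) = 272.498 MPa
epsilon_true = ln(1 + epsilon_eng)
epsilon_true = ln(1 + 0.349) = 0.299364
sigma_true * epsilon_true = 272.498 * 0.299364 = 81.58 MPa


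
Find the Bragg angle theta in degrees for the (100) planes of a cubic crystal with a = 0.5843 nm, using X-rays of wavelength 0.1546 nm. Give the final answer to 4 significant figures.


d = a / sqrt(h^2+k^2+l^2)
d = 0.5843 / sqrt(1) = 0.5843 nm
lambda = 2*d*sin(theta)  =>  sin(theta) = lambda / (2*d)
sin(theta) = 0.1546 / (2 * 0.5843) = 0.132295
theta = 7.602 deg


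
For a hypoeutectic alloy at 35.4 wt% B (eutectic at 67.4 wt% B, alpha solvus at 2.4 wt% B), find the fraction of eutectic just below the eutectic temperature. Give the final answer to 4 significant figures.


f_primary = (C_e - C0) / (C_e - C_alpha_max)
f_primary = (67.4 - 35.4) / (67.4 - 2.4)
f_primary = 0.492308
f_eutectic = 1 - 0.492308 = 0.5077


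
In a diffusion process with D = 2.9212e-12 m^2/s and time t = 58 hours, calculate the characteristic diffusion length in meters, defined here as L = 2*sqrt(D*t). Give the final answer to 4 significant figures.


t = 58 hr = 208800 s
Diffusion length = 2*sqrt(D*t)
= 2*sqrt(2.9212e-12 * 208800)
= 1.562e-03 m


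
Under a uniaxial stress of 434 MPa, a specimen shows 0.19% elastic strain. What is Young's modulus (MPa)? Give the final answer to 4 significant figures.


E = sigma / epsilon
epsilon = 0.19% = 1.9e-03
E = 434 / 1.9e-03
E = 228400 MPa


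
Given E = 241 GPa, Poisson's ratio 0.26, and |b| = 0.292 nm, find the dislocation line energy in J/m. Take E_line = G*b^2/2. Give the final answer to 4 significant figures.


Step 1: G = E / (2*(1+nu))
G = 241 / (2*(1+0.26)) = 95.6349 GPa = 9.56349e+10 Pa
Step 2: E_line = G*b^2/2
b = 0.292 nm = 2.92e-10 m
E_line = 0.5 * 9.56349e+10 * (2.92e-10)^2 = 4.077e-09 J/m


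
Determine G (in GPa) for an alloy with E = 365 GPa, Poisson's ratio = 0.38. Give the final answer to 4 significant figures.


G = E / (2*(1+nu))
G = 365 / (2*(1+0.38))
G = 132.2 GPa


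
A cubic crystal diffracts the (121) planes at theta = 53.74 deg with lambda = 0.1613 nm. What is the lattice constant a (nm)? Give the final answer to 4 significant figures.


d = lambda / (2*sin(theta))
d = 0.1613 / (2*sin(53.74 deg))
d = 0.10002 nm
a = d * sqrt(h^2+k^2+l^2) = 0.10002 * sqrt(6)
a = 0.245 nm


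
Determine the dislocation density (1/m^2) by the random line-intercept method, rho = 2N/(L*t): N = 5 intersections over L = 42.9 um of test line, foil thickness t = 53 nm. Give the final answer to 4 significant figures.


rho = 2N / (L * t)
L = 42.9 um = 4.29e-05 m, t = 53 nm = 5.3e-08 m
rho = 2 * 5 / (4.29e-05 * 5.3e-08)
rho = 4.398e+12 1/m^2


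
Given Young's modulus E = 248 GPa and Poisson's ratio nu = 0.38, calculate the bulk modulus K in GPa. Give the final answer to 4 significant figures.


K = E / (3*(1-2*nu))
K = 248 / (3*(1-2*0.38))
K = 344.4 GPa


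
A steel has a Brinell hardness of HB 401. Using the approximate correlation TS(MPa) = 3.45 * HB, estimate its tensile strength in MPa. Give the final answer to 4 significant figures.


TS (MPa) = 3.45 * HB
TS = 3.45 * 401
TS = 1383 MPa


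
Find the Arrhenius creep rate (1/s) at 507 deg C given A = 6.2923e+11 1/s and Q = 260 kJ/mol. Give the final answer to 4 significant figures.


rate = A * exp(-Q / (R*T))
T = 507 + 273.15 = 780.15 K
rate = 6.2923e+11 * exp(-260e3 / (8.314 * 780.15))
rate = 2.455e-06 1/s


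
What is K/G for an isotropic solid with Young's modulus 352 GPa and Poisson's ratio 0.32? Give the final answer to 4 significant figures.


G = E / (2*(1+nu))
G = 352 / (2*(1+0.32)) = 133.333 GPa
K = E / (3*(1-2*nu))
K = 352 / (3*(1-2*0.32)) = 325.926 GPa
K/G = 325.926 / 133.333 = 2.444


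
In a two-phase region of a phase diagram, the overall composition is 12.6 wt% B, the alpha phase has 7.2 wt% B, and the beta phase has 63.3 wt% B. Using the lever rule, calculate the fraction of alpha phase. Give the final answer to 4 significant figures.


f_alpha = (C_beta - C0) / (C_beta - C_alpha)
f_alpha = (63.3 - 12.6) / (63.3 - 7.2)
f_alpha = 0.9037


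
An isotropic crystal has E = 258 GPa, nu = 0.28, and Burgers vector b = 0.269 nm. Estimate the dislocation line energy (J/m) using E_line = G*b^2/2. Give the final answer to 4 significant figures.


Step 1: G = E / (2*(1+nu))
G = 258 / (2*(1+0.28)) = 100.781 GPa = 1.00781e+11 Pa
Step 2: E_line = G*b^2/2
b = 0.269 nm = 2.69e-10 m
E_line = 0.5 * 1.00781e+11 * (2.69e-10)^2 = 3.646e-09 J/m


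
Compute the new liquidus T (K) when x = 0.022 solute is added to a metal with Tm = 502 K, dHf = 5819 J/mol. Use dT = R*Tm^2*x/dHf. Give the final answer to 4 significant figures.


dT = R*Tm^2*x / dHf
dT = 8.314 * 502^2 * 0.022 / 5819
dT = 7.92121 K
T_new = 502 - 7.92121 = 494.1 K


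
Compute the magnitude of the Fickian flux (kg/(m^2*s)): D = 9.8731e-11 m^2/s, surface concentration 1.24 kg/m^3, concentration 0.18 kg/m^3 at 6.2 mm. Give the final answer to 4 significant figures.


J = -D * (dC/dx) = D * (C1 - C2) / dx
J = 9.8731e-11 * (1.24 - 0.18) / 6.2e-03
J = 1.688e-08 kg/(m^2*s)


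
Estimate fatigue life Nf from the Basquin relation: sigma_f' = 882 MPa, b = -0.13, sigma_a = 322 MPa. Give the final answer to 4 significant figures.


sigma_a = sigma_f' * (2*Nf)^b
2*Nf = (sigma_a / sigma_f')^(1/b)
2*Nf = (322 / 882)^(1/-0.13)
2*Nf = 2324.08
Nf = 1162 cycles


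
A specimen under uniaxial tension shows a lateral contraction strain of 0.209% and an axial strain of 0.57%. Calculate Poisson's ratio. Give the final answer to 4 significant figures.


nu = -epsilon_lat / epsilon_axial
Lateral strain is contraction (negative), so using magnitudes:
nu = 0.209 / 0.57
nu = 0.3667


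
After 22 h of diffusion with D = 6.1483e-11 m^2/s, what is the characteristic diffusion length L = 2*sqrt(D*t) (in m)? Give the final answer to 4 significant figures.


t = 22 hr = 79200 s
Diffusion length = 2*sqrt(D*t)
= 2*sqrt(6.1483e-11 * 79200)
= 4.413e-03 m


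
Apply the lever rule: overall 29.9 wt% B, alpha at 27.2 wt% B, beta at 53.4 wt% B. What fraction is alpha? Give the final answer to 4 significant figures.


f_alpha = (C_beta - C0) / (C_beta - C_alpha)
f_alpha = (53.4 - 29.9) / (53.4 - 27.2)
f_alpha = 0.8969


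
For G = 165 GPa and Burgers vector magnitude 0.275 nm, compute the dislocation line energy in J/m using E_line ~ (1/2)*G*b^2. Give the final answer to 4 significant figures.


E = G*b^2/2
b = 0.275 nm = 2.75e-10 m
G = 165 GPa = 1.65e+11 Pa
E = 0.5 * 1.65e+11 * (2.75e-10)^2
E = 6.239e-09 J/m


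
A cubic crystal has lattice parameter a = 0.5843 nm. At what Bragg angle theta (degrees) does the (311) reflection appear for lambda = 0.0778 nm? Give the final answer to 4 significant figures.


d = a / sqrt(h^2+k^2+l^2)
d = 0.5843 / sqrt(11) = 0.176173 nm
lambda = 2*d*sin(theta)  =>  sin(theta) = lambda / (2*d)
sin(theta) = 0.0778 / (2 * 0.176173) = 0.220806
theta = 12.76 deg


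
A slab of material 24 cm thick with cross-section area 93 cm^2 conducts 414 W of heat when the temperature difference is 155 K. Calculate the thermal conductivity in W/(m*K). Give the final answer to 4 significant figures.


k = Q*L / (A*dT)
L = 0.24 m, A = 9.3e-03 m^2
k = 414 * 0.24 / (9.3e-03 * 155)
k = 68.93 W/(m*K)


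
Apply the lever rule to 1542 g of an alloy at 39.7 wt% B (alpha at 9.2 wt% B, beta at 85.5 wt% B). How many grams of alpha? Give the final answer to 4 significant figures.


f_alpha = (C_beta - C0) / (C_beta - C_alpha)
f_alpha = (85.5 - 39.7) / (85.5 - 9.2) = 0.600262
m_alpha = f_alpha * m_total = 0.600262 * 1542 = 925.6 g


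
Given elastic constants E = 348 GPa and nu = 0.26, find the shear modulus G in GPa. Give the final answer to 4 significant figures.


G = E / (2*(1+nu))
G = 348 / (2*(1+0.26))
G = 138.1 GPa


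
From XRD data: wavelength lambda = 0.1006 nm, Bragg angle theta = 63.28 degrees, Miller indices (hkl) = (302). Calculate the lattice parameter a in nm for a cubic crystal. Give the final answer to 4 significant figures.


d = lambda / (2*sin(theta))
d = 0.1006 / (2*sin(63.28 deg))
d = 0.0563135 nm
a = d * sqrt(h^2+k^2+l^2) = 0.0563135 * sqrt(13)
a = 0.203 nm


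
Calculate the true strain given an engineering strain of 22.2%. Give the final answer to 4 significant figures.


epsilon_true = ln(1 + epsilon_eng)
epsilon_true = ln(1 + 0.222)
epsilon_true = 0.2005


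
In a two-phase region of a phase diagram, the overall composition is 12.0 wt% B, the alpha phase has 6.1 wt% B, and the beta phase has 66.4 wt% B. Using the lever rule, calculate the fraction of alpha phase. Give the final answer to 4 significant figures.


f_alpha = (C_beta - C0) / (C_beta - C_alpha)
f_alpha = (66.4 - 12.0) / (66.4 - 6.1)
f_alpha = 0.9022


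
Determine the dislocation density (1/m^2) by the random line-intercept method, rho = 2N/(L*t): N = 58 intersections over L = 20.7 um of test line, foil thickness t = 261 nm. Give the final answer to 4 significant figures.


rho = 2N / (L * t)
L = 20.7 um = 2.07e-05 m, t = 261 nm = 2.61e-07 m
rho = 2 * 58 / (2.07e-05 * 2.61e-07)
rho = 2.147e+13 1/m^2


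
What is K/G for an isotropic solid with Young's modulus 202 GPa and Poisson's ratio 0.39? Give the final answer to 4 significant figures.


G = E / (2*(1+nu))
G = 202 / (2*(1+0.39)) = 72.6619 GPa
K = E / (3*(1-2*nu))
K = 202 / (3*(1-2*0.39)) = 306.061 GPa
K/G = 306.061 / 72.6619 = 4.212


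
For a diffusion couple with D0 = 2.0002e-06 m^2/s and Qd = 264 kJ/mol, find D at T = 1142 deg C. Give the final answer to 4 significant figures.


D = D0 * exp(-Qd / (R*T))
T = 1415.15 K
D = 2.0002e-06 * exp(-264e3 / (8.314 * 1415.15))
D = 3.599e-16 m^2/s


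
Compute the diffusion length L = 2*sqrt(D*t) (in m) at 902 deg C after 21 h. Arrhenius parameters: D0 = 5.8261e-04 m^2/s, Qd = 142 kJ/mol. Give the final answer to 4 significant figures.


Step 1: D = D0 * exp(-Qd/(R*T))
T = 1175.15 K
D = 5.8261e-04 * exp(-142e3 / (8.314 * 1175.15)) = 2.84017e-10 m^2/s
Step 2: L = 2*sqrt(D*t)
t = 21 h = 75600 s
L = 2*sqrt(2.84017e-10 * 75600) = 9.268e-03 m


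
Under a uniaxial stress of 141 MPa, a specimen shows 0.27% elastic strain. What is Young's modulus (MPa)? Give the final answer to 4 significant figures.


E = sigma / epsilon
epsilon = 0.27% = 2.7e-03
E = 141 / 2.7e-03
E = 52220 MPa


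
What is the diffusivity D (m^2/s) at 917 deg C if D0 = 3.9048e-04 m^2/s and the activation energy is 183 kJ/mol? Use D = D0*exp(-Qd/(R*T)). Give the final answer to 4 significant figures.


D = D0 * exp(-Qd / (R*T))
T = 1190.15 K
D = 3.9048e-04 * exp(-183e3 / (8.314 * 1190.15))
D = 3.627e-12 m^2/s


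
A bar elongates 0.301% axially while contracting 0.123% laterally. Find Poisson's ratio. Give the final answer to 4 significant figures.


nu = -epsilon_lat / epsilon_axial
Lateral strain is contraction (negative), so using magnitudes:
nu = 0.123 / 0.301
nu = 0.4086


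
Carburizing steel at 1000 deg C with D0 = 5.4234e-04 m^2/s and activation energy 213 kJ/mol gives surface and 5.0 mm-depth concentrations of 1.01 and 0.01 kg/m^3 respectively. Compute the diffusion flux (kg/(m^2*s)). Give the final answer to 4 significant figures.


Step 1: D = D0 * exp(-Qd/(R*T))
T = 1000 + 273.15 = 1273.15 K
D = 5.4234e-04 * exp(-213e3 / (8.314 * 1273.15)) = 9.88595e-13 m^2/s
Step 2: J = D * (C1 - C2) / dx
J = 9.88595e-13 * (1.01 - 0.01) / 5e-03
J = 1.977e-10 kg/(m^2*s)


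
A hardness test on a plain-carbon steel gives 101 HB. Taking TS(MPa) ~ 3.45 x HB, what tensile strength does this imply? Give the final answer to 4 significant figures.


TS (MPa) = 3.45 * HB
TS = 3.45 * 101
TS = 348.5 MPa


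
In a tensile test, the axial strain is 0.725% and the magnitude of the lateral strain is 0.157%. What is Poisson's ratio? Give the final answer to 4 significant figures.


nu = -epsilon_lat / epsilon_axial
Lateral strain is contraction (negative), so using magnitudes:
nu = 0.157 / 0.725
nu = 0.2166


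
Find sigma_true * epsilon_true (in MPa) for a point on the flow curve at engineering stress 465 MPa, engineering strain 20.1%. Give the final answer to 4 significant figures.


sigma_true = sigma_eng * (1 + epsilon_eng)
sigma_true = 465 * (1 + 0.201) = 558.465 MPa
epsilon_true = ln(1 + epsilon_eng)
epsilon_true = ln(1 + 0.201) = 0.183155
sigma_true * epsilon_true = 558.465 * 0.183155 = 102.3 MPa


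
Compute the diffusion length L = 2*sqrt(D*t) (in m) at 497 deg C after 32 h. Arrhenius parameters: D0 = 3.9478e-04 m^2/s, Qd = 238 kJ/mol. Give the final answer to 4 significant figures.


Step 1: D = D0 * exp(-Qd/(R*T))
T = 770.15 K
D = 3.9478e-04 * exp(-238e3 / (8.314 * 770.15)) = 2.84226e-20 m^2/s
Step 2: L = 2*sqrt(D*t)
t = 32 h = 115200 s
L = 2*sqrt(2.84226e-20 * 115200) = 1.144e-07 m


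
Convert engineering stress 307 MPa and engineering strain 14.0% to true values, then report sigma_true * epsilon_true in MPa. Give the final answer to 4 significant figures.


sigma_true = sigma_eng * (1 + epsilon_eng)
sigma_true = 307 * (1 + 0.14) = 349.98 MPa
epsilon_true = ln(1 + epsilon_eng)
epsilon_true = ln(1 + 0.14) = 0.131028
sigma_true * epsilon_true = 349.98 * 0.131028 = 45.86 MPa


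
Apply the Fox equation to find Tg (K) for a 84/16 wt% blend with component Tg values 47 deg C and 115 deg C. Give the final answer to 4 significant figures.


1/Tg = w1/Tg1 + w2/Tg2 (in Kelvin)
Tg1 = 320.15 K, Tg2 = 388.15 K
1/Tg = 0.84/320.15 + 0.16/388.15
Tg = 329.4 K


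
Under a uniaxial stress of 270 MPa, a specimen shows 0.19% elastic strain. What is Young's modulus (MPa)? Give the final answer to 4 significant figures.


E = sigma / epsilon
epsilon = 0.19% = 1.9e-03
E = 270 / 1.9e-03
E = 142100 MPa


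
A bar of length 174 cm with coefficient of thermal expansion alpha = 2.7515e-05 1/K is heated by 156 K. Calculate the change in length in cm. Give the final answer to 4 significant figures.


dL = L0 * alpha * dT
dL = 174 * 2.7515e-05 * 156
dL = 0.7469 cm


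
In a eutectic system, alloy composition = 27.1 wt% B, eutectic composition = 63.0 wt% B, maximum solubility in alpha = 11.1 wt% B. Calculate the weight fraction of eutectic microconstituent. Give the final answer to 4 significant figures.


f_primary = (C_e - C0) / (C_e - C_alpha_max)
f_primary = (63.0 - 27.1) / (63.0 - 11.1)
f_primary = 0.691715
f_eutectic = 1 - 0.691715 = 0.3083


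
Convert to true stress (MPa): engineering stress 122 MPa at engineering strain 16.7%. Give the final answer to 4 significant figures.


sigma_true = sigma_eng * (1 + epsilon_eng)
sigma_true = 122 * (1 + 0.167)
sigma_true = 142.4 MPa


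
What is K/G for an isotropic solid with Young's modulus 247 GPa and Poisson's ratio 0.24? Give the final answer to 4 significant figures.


G = E / (2*(1+nu))
G = 247 / (2*(1+0.24)) = 99.5968 GPa
K = E / (3*(1-2*nu))
K = 247 / (3*(1-2*0.24)) = 158.333 GPa
K/G = 158.333 / 99.5968 = 1.59


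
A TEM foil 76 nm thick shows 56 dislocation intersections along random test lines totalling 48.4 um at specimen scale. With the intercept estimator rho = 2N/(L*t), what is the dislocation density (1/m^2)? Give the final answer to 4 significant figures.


rho = 2N / (L * t)
L = 48.4 um = 4.84e-05 m, t = 76 nm = 7.6e-08 m
rho = 2 * 56 / (4.84e-05 * 7.6e-08)
rho = 3.045e+13 1/m^2


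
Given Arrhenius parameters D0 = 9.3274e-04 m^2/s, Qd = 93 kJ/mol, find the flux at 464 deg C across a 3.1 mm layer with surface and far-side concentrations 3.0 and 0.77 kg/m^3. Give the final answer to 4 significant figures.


Step 1: D = D0 * exp(-Qd/(R*T))
T = 464 + 273.15 = 737.15 K
D = 9.3274e-04 * exp(-93e3 / (8.314 * 737.15)) = 2.39617e-10 m^2/s
Step 2: J = D * (C1 - C2) / dx
J = 2.39617e-10 * (3.0 - 0.77) / 3.1e-03
J = 1.724e-07 kg/(m^2*s)


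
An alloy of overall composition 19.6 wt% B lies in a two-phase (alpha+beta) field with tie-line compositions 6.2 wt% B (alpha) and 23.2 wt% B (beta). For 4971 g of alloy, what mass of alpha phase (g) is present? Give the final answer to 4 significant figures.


f_alpha = (C_beta - C0) / (C_beta - C_alpha)
f_alpha = (23.2 - 19.6) / (23.2 - 6.2) = 0.211765
m_alpha = f_alpha * m_total = 0.211765 * 4971 = 1053 g


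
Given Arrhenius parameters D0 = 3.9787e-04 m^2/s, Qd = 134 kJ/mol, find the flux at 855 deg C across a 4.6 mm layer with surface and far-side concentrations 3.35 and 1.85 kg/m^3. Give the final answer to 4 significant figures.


Step 1: D = D0 * exp(-Qd/(R*T))
T = 855 + 273.15 = 1128.15 K
D = 3.9787e-04 * exp(-134e3 / (8.314 * 1128.15)) = 2.48407e-10 m^2/s
Step 2: J = D * (C1 - C2) / dx
J = 2.48407e-10 * (3.35 - 1.85) / 4.6e-03
J = 8.1e-08 kg/(m^2*s)


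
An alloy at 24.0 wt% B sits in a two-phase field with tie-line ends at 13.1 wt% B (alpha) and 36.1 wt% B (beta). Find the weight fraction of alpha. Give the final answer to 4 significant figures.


f_alpha = (C_beta - C0) / (C_beta - C_alpha)
f_alpha = (36.1 - 24.0) / (36.1 - 13.1)
f_alpha = 0.5261


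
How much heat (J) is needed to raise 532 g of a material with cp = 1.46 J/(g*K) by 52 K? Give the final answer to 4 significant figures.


Q = m * cp * dT
Q = 532 * 1.46 * 52
Q = 40390 J


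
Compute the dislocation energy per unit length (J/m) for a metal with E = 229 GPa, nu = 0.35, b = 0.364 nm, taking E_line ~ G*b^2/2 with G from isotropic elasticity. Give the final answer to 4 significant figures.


Step 1: G = E / (2*(1+nu))
G = 229 / (2*(1+0.35)) = 84.8148 GPa = 8.48148e+10 Pa
Step 2: E_line = G*b^2/2
b = 0.364 nm = 3.64e-10 m
E_line = 0.5 * 8.48148e+10 * (3.64e-10)^2 = 5.619e-09 J/m


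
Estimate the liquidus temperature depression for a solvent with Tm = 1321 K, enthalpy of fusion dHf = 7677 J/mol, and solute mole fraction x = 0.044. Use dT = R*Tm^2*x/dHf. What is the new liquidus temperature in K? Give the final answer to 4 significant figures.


dT = R*Tm^2*x / dHf
dT = 8.314 * 1321^2 * 0.044 / 7677
dT = 83.1528 K
T_new = 1321 - 83.1528 = 1238 K


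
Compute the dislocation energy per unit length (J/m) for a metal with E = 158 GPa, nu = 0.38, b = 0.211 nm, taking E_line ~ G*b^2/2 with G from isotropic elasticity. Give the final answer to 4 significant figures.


Step 1: G = E / (2*(1+nu))
G = 158 / (2*(1+0.38)) = 57.2464 GPa = 5.72464e+10 Pa
Step 2: E_line = G*b^2/2
b = 0.211 nm = 2.11e-10 m
E_line = 0.5 * 5.72464e+10 * (2.11e-10)^2 = 1.274e-09 J/m


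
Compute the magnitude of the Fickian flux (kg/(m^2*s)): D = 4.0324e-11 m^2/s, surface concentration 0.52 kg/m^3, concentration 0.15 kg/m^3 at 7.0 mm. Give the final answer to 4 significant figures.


J = -D * (dC/dx) = D * (C1 - C2) / dx
J = 4.0324e-11 * (0.52 - 0.15) / 7e-03
J = 2.131e-09 kg/(m^2*s)


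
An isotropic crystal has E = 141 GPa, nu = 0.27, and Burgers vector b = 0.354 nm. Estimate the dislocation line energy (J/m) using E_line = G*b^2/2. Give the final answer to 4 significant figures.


Step 1: G = E / (2*(1+nu))
G = 141 / (2*(1+0.27)) = 55.5118 GPa = 5.55118e+10 Pa
Step 2: E_line = G*b^2/2
b = 0.354 nm = 3.54e-10 m
E_line = 0.5 * 5.55118e+10 * (3.54e-10)^2 = 3.478e-09 J/m


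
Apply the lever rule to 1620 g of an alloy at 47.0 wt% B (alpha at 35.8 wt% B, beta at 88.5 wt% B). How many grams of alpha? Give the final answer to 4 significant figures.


f_alpha = (C_beta - C0) / (C_beta - C_alpha)
f_alpha = (88.5 - 47.0) / (88.5 - 35.8) = 0.787476
m_alpha = f_alpha * m_total = 0.787476 * 1620 = 1276 g


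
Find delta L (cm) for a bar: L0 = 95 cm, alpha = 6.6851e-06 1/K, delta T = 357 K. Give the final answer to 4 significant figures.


dL = L0 * alpha * dT
dL = 95 * 6.6851e-06 * 357
dL = 0.2267 cm


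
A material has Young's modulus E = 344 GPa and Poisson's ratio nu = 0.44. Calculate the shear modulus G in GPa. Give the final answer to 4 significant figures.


G = E / (2*(1+nu))
G = 344 / (2*(1+0.44))
G = 119.4 GPa


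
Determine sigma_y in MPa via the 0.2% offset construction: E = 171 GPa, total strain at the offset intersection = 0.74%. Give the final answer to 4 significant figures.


Offset strain = 0.002
Elastic strain at yield = total_strain - offset = 7.4e-03 - 0.002 = 5.4e-03
sigma_y = E * elastic_strain = 171000 * 5.4e-03
sigma_y = 923.4 MPa


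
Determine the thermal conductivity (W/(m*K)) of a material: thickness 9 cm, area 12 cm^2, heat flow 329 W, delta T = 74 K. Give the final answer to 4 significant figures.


k = Q*L / (A*dT)
L = 0.09 m, A = 1.2e-03 m^2
k = 329 * 0.09 / (1.2e-03 * 74)
k = 333.4 W/(m*K)


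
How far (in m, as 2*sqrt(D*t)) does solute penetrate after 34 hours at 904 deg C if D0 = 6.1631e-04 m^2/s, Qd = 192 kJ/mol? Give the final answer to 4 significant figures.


Step 1: D = D0 * exp(-Qd/(R*T))
T = 1177.15 K
D = 6.1631e-04 * exp(-192e3 / (8.314 * 1177.15)) = 1.86088e-12 m^2/s
Step 2: L = 2*sqrt(D*t)
t = 34 h = 122400 s
L = 2*sqrt(1.86088e-12 * 122400) = 9.545e-04 m


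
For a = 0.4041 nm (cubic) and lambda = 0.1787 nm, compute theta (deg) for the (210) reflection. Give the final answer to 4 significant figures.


d = a / sqrt(h^2+k^2+l^2)
d = 0.4041 / sqrt(5) = 0.180719 nm
lambda = 2*d*sin(theta)  =>  sin(theta) = lambda / (2*d)
sin(theta) = 0.1787 / (2 * 0.180719) = 0.494414
theta = 29.63 deg


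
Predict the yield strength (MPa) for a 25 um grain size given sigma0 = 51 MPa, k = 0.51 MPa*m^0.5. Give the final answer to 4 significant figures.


sigma_y = sigma0 + k / sqrt(d)
d = 25 um = 2.5e-05 m
sigma_y = 51 + 0.51 / sqrt(2.5e-05)
sigma_y = 153 MPa


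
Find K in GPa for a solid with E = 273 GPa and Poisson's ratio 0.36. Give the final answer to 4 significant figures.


K = E / (3*(1-2*nu))
K = 273 / (3*(1-2*0.36))
K = 325 GPa


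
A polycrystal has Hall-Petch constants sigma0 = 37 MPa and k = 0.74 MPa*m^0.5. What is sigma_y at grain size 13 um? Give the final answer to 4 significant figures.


sigma_y = sigma0 + k / sqrt(d)
d = 13 um = 1.3e-05 m
sigma_y = 37 + 0.74 / sqrt(1.3e-05)
sigma_y = 242.2 MPa


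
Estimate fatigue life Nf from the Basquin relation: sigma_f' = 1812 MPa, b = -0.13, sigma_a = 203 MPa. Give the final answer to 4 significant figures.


sigma_a = sigma_f' * (2*Nf)^b
2*Nf = (sigma_a / sigma_f')^(1/b)
2*Nf = (203 / 1812)^(1/-0.13)
2*Nf = 2.05488e+07
Nf = 1.027e+07 cycles


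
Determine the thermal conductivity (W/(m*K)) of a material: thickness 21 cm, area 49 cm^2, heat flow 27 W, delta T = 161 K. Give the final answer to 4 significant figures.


k = Q*L / (A*dT)
L = 0.21 m, A = 4.9e-03 m^2
k = 27 * 0.21 / (4.9e-03 * 161)
k = 7.187 W/(m*K)


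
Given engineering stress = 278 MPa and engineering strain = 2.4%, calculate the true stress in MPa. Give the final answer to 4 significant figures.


sigma_true = sigma_eng * (1 + epsilon_eng)
sigma_true = 278 * (1 + 0.024)
sigma_true = 284.7 MPa


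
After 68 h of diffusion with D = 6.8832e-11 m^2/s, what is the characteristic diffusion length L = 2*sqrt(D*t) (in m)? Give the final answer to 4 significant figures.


t = 68 hr = 244800 s
Diffusion length = 2*sqrt(D*t)
= 2*sqrt(6.8832e-11 * 244800)
= 8.21e-03 m


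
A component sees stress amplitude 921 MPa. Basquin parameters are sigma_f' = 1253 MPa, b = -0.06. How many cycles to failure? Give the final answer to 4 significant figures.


sigma_a = sigma_f' * (2*Nf)^b
2*Nf = (sigma_a / sigma_f')^(1/b)
2*Nf = (921 / 1253)^(1/-0.06)
2*Nf = 169.118
Nf = 84.56 cycles
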